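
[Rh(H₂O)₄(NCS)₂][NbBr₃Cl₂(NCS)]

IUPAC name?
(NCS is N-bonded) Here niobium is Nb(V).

tetraaquadiisothiocyanatorhodium(III) tribromodichloroisothiocyanatoniobate(V)

Both ions are complex: the cation is named first with the plain metal name, the anion second with the -ate form; each ion's ligands are alphabetised independently.
Nb is given as +5; the anion's ligand charges sum to -6, so the complex anion is 1−.
A 1:1 salt means the cation carries the equal and opposite charge, 1+.
Cation: ligand charges sum to -2; for the ion to be 1+, Rh = +3.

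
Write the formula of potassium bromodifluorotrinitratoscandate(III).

Ligands: 3 nitrato (NO3, -1), 1 bromo (Br, -1), 2 fluoro (F, -1). Ligand charge sum = -6.
With Sc in oxidation state +3, the complex ion is [Sc...]^3−.
Charge balance with potassium (+1) requires 1 complex ion per 3 potassium.

K3[ScBrF2(NO3)3]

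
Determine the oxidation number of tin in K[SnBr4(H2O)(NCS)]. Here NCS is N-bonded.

1 potassium outside the brackets (+1 each) → the complex ion is 1−.
Ligand charges: 1×NCS = -1; 1×H2O neutral; 4×Br = -4; sum -5.
Sn + (-5) = 1− ⇒ Sn is +4.

+4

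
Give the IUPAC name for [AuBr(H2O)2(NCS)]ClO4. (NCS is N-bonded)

diaquabromoisothiocyanatogold(III) perchlorate

The 1 perchlorate counter-ion carries a total charge of -1, so each complex ion is 1+.
Ligand charges: 1×isothiocyanato (-1 each), 1×bromo (-1 each), 2×aqua (neutral); total -2. So Au + (-2) = 1+, giving Au = +3.
Ligands are named alphabetically: aqua before bromo before isothiocyanato.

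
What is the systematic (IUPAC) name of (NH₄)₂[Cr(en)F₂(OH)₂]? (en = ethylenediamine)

ammonium (ethylenediamine)difluorodihydroxochromate(II)

The 2 ammonium counter-ions carry a total charge of +2, so each complex ion is 2−.
Ligand charges: 1×ethylenediamine (neutral), 2×fluoro (-1 each), 2×hydroxo (-1 each); total -4. So Cr + (-4) = 2−, giving Cr = +2.
Ligands are named alphabetically: ethylenediamine before fluoro before hydroxo.
The complex ion is anionic, so chromium takes the -ate form chromate(II).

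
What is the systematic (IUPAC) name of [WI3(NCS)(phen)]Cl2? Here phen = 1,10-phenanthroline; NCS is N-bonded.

The 2 chloride counter-ions carry a total charge of -2, so each complex ion is 2+.
Ligand charges: 3×iodo (-1 each), 1×1,10-phenanthroline (neutral), 1×isothiocyanato (-1 each); total -4. So W + (-4) = 2+, giving W = +6.
Ligands are named alphabetically: iodo before isothiocyanato before phenanthroline.

triiodoisothiocyanato(1,10-phenanthroline)tungsten(VI) chloride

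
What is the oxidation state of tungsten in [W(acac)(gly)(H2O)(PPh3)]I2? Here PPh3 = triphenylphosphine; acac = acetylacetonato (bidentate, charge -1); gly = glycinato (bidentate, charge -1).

+4

2 iodide outside the brackets (-1 each) → the complex ion is 2+.
Ligand charges: 1×H2O neutral; 1×PPh3 neutral; 1×acac = -1; 1×gly = -1; sum -2.
W + (-2) = 2+ ⇒ W is +4.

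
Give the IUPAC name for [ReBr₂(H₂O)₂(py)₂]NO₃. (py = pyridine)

diaquadibromobis(pyridine)rhenium(III) nitrate

The 1 nitrate counter-ion carries a total charge of -1, so each complex ion is 1+.
Ligand charges: 2×bromo (-1 each), 2×pyridine (neutral), 2×aqua (neutral); total -2. So Re + (-2) = 1+, giving Re = +3.
Ligands are named alphabetically: aqua before bromo before pyridine.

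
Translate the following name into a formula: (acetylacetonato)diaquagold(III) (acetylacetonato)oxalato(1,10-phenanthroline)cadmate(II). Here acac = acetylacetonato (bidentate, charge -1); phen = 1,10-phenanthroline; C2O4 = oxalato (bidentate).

[Au(acac)(H2O)2][Cd(acac)(C2O4)(phen)]2

Cation [Au…]: ligand charges -1, Au(III) ⇒ ion charge 2+.
Anion [Cd…]: ligand charges -3, Cd(II) ⇒ ion charge 1−.
One 2+ cation requires 2 of the 1− anion.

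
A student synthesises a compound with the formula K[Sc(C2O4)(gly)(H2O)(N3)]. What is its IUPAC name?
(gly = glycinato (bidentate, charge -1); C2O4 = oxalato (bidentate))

The 1 potassium counter-ion carries a total charge of +1, so each complex ion is 1−.
Ligand charges: 1×glycinato (-1 each), 1×aqua (neutral), 1×azido (-1 each), 1×oxalato (-2 each); total -4. So Sc + (-4) = 1−, giving Sc = +3.
The complex ion is anionic, so scandium takes the -ate form scandate(III).

potassium aquaazido(glycinato)oxalatoscandate(III)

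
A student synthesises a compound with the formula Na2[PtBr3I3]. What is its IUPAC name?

The 2 sodium counter-ions carry a total charge of +2, so each complex ion is 2−.
Ligand charges: 3×iodo (-1 each), 3×bromo (-1 each); total -6. So Pt + (-6) = 2−, giving Pt = +4.
The complex ion is anionic, so platinum takes the -ate form platinate(IV).

sodium tribromotriiodoplatinate(IV)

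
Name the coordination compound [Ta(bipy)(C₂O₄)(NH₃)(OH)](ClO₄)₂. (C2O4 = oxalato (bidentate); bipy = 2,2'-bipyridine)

The 2 perchlorate counter-ions carry a total charge of -2, so each complex ion is 2+.
Ligand charges: 1×oxalato (-2 each), 1×ammine (neutral), 1×2,2'-bipyridine (neutral), 1×hydroxo (-1 each); total -3. So Ta + (-3) = 2+, giving Ta = +5.
Ligands are named alphabetically: ammine before bipyridine before hydroxo before oxalato.

ammine(2,2'-bipyridine)hydroxooxalatotantalum(V) perchlorate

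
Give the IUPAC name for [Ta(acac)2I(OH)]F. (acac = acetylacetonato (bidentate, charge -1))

bis(acetylacetonato)hydroxoiodotantalum(V) fluoride

The 1 fluoride counter-ion carries a total charge of -1, so each complex ion is 1+.
Ligand charges: 2×acetylacetonato (-1 each), 1×iodo (-1 each), 1×hydroxo (-1 each); total -4. So Ta + (-4) = 1+, giving Ta = +5.
Ligands are named alphabetically: acetylacetonato before hydroxo before iodo.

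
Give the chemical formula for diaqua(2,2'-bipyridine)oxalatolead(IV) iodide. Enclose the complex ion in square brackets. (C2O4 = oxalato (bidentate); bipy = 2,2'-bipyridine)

[Pb(bipy)(C2O4)(H2O)2]I2

Ligands: 1 oxalato (C2O4, -2), 1 2,2'-bipyridine (bipy, neutral), 2 aqua (H2O, neutral). Ligand charge sum = -2.
Charge balance with iodide (-1) requires 1 complex ion per 2 iodide.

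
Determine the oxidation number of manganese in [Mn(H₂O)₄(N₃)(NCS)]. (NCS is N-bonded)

+2

No counter-ion: the bracketed complex is neutral.
Ligand charges: 1×N3 = -1; 4×H2O neutral; 1×NCS = -1; sum -2.
Mn + (-2) = 0 ⇒ Mn is +2.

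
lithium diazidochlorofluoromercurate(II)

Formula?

Li2[HgClF(N3)2]

Ligands: 1 chloro (Cl, -1), 1 fluoro (F, -1), 2 azido (N3, -1). Ligand charge sum = -4.
With Hg in oxidation state +2, the complex ion is [Hg...]^2−.
Charge balance with lithium (+1) requires 1 complex ion per 2 lithium.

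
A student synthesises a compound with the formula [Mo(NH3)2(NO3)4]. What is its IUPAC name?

diamminetetranitratomolybdenum(IV)

There is no counter-ion, so the complex is neutral overall.
Ligand charges: 2×ammine (neutral), 4×nitrato (-1 each); total -4. So Mo + (-4) = 0, giving Mo = +4.
Ligands are named alphabetically: ammine before nitrato.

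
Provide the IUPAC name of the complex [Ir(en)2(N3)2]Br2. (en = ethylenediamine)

The 2 bromide counter-ions carry a total charge of -2, so each complex ion is 2+.
Ligand charges: 2×azido (-1 each), 2×ethylenediamine (neutral); total -2. So Ir + (-2) = 2+, giving Ir = +4.
Ligands are named alphabetically: azido before ethylenediamine.

diazidobis(ethylenediamine)iridium(IV) bromide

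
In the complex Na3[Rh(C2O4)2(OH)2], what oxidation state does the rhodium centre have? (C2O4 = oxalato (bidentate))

+3

3 sodium outside the brackets (+1 each) → the complex ion is 3−.
Ligand charges: 2×C2O4 = -4; 2×OH = -2; sum -6.
Rh + (-6) = 3− ⇒ Rh is +3.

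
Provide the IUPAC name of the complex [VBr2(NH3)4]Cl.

tetraamminedibromovanadium(III) chloride

The 1 chloride counter-ion carries a total charge of -1, so each complex ion is 1+.
Ligand charges: 4×ammine (neutral), 2×bromo (-1 each); total -2. So V + (-2) = 1+, giving V = +3.
Ligands are named alphabetically: ammine before bromo.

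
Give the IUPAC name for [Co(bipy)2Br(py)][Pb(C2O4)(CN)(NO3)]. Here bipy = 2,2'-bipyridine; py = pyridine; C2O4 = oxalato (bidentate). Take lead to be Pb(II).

Pb is given as +2; the anion's ligand charges sum to -4, so the complex anion is 2−.
A 1:1 salt means the cation carries the equal and opposite charge, 2+.
Cation: ligand charges sum to -1; for the ion to be 2+, Co = +3.

bis(2,2'-bipyridine)bromo(pyridine)cobalt(III) cyanonitratooxalatoplumbate(II)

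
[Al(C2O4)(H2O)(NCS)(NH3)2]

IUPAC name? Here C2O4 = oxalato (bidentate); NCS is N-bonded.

There is no counter-ion, so the complex is neutral overall.
Ligand charges: 1×oxalato (-2 each), 1×isothiocyanato (-1 each), 1×aqua (neutral), 2×ammine (neutral); total -3. So Al + (-3) = 0, giving Al = +3.
Ligands are named alphabetically: ammine before aqua before isothiocyanato before oxalato.

diammineaquaisothiocyanatooxalatoaluminium(III)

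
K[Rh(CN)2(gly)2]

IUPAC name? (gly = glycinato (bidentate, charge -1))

The 1 potassium counter-ion carries a total charge of +1, so each complex ion is 1−.
Ligand charges: 2×cyano (-1 each), 2×glycinato (-1 each); total -4. So Rh + (-4) = 1−, giving Rh = +3.
Ligands are named alphabetically: cyano before glycinato.
The complex ion is anionic, so rhodium takes the -ate form rhodate(III).

potassium dicyanobis(glycinato)rhodate(III)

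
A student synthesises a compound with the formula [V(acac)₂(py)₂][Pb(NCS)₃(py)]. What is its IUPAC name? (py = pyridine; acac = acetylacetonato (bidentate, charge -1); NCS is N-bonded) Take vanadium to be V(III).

Both ions are complex: the cation is named first with the plain metal name, the anion second with the -ate form; each ion's ligands are alphabetised independently.
V is given as +3; the cation's ligand charges sum to -2, so the complex cation is 1+.
A 1:1 salt means the anion carries the equal and opposite charge, 1−.
Anion: ligand charges sum to -3; for the ion to be 1−, Pb = +2.

bis(acetylacetonato)bis(pyridine)vanadium(III) triisothiocyanato(pyridine)plumbate(II)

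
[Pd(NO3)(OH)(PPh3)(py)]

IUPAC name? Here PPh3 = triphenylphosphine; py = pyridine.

hydroxonitrato(pyridine)(triphenylphosphine)palladium(II)

There is no counter-ion, so the complex is neutral overall.
Ligand charges: 1×nitrato (-1 each), 1×triphenylphosphine (neutral), 1×hydroxo (-1 each), 1×pyridine (neutral); total -2. So Pd + (-2) = 0, giving Pd = +2.
Ligands are named alphabetically: hydroxo before nitrato before pyridine before triphenylphosphine.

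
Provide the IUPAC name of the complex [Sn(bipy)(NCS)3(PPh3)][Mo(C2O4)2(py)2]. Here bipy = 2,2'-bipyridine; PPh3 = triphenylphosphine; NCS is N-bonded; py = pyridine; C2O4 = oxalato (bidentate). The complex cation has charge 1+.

(2,2'-bipyridine)triisothiocyanato(triphenylphosphine)tin(IV) dioxalatobis(pyridine)molybdate(III)

Both ions are complex: the cation is named first with the plain metal name, the anion second with the -ate form; each ion's ligands are alphabetised independently.
The complex cation is given as 1+; its ligand charges sum to -3, so Sn = +4.
A 1:1 salt means the anion carries the equal and opposite charge, 1−.
Anion: ligand charges sum to -4; for the ion to be 1−, Mo = +3.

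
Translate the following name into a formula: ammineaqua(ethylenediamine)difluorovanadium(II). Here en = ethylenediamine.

[V(en)F2(H2O)(NH3)]

Ligands: 1 ammine (NH3, neutral), 1 ethylenediamine (en, neutral), 1 aqua (H2O, neutral), 2 fluoro (F, -1). Ligand charge sum = -2.
With V in oxidation state +2, the complex ion is [V...].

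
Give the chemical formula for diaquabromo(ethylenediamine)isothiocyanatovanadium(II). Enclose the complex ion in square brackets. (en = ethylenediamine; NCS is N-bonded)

Ligands: 1 bromo (Br, -1), 2 aqua (H2O, neutral), 1 ethylenediamine (en, neutral), 1 isothiocyanato (NCS, -1). Ligand charge sum = -2.
With V in oxidation state +2, the complex ion is [V...].

[VBr(en)(H2O)2(NCS)]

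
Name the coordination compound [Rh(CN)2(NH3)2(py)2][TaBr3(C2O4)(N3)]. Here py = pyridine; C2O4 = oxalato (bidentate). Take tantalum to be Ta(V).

diamminedicyanobis(pyridine)rhodium(III) azidotribromooxalatotantalate(V)

Ta is given as +5; the anion's ligand charges sum to -6, so the complex anion is 1−.
A 1:1 salt means the cation carries the equal and opposite charge, 1+.
Cation: ligand charges sum to -2; for the ion to be 1+, Rh = +3.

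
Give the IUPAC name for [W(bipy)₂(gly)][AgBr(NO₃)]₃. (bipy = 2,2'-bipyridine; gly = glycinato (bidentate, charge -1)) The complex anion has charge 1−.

Both ions are complex: the cation is named first with the plain metal name, the anion second with the -ate form; each ion's ligands are alphabetised independently.
The complex anion is given as 1−; its ligand charges sum to -2, so Ag = +1.
With 3 anions per cation, the cation must be 3×1 = 3+.
Cation: ligand charges sum to -1; for the ion to be 3+, W = +4.

bis(2,2'-bipyridine)(glycinato)tungsten(IV) bromonitratoargentate(I)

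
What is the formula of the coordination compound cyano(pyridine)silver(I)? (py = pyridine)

Ligands: 1 cyano (CN, -1), 1 pyridine (py, neutral). Ligand charge sum = -1.
With Ag in oxidation state +1, the complex ion is [Ag...].

[Ag(CN)(py)]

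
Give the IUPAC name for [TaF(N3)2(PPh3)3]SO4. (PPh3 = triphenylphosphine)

The 1 sulfate counter-ion carries a total charge of -2, so each complex ion is 2+.
Ligand charges: 1×fluoro (-1 each), 3×triphenylphosphine (neutral), 2×azido (-1 each); total -3. So Ta + (-3) = 2+, giving Ta = +5.
Ligands are named alphabetically: azido before fluoro before triphenylphosphine.

diazidofluorotris(triphenylphosphine)tantalum(V) sulfate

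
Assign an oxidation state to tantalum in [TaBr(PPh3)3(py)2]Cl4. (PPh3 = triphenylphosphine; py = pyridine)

4 chloride outside the brackets (-1 each) → the complex ion is 4+.
Ligand charges: 3×PPh3 neutral; 2×py neutral; 1×Br = -1; sum -1.
Ta + (-1) = 4+ ⇒ Ta is +5.

+5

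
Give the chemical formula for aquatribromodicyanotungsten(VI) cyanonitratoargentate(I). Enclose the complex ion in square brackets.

[WBr3(CN)2(H2O)][Ag(CN)(NO3)]

Cation [W…]: ligand charges -5, W(VI) ⇒ ion charge 1+.
Anion [Ag…]: ligand charges -2, Ag(I) ⇒ ion charge 1−.
One 1+ cation balances one 1− anion.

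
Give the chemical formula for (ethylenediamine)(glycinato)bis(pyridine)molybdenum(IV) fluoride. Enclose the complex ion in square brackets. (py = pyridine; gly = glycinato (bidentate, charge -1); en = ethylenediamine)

[Mo(en)(gly)(py)2]F3

Ligands: 2 pyridine (py, neutral), 1 glycinato (gly, -1), 1 ethylenediamine (en, neutral). Ligand charge sum = -1.
Charge balance with fluoride (-1) requires 1 complex ion per 3 fluoride.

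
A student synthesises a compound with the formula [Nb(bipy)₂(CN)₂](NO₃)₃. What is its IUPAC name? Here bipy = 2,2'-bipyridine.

The 3 nitrate counter-ions carry a total charge of -3, so each complex ion is 3+.
Ligand charges: 2×cyano (-1 each), 2×2,2'-bipyridine (neutral); total -2. So Nb + (-2) = 3+, giving Nb = +5.
Ligands are named alphabetically: bipyridine before cyano.

bis(2,2'-bipyridine)dicyanoniobium(V) nitrate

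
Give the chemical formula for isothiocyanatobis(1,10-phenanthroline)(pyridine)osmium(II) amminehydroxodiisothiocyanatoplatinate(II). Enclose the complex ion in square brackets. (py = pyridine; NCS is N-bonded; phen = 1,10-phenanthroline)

[Os(NCS)(phen)2(py)][Pt(NCS)2(NH3)(OH)]

Cation [Os…]: ligand charges -1, Os(II) ⇒ ion charge 1+.
Anion [Pt…]: ligand charges -3, Pt(II) ⇒ ion charge 1−.
One 1+ cation balances one 1− anion.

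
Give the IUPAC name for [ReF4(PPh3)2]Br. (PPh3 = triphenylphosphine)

tetrafluorobis(triphenylphosphine)rhenium(V) bromide

The 1 bromide counter-ion carries a total charge of -1, so each complex ion is 1+.
Ligand charges: 2×triphenylphosphine (neutral), 4×fluoro (-1 each); total -4. So Re + (-4) = 1+, giving Re = +5.
Ligands are named alphabetically: fluoro before triphenylphosphine.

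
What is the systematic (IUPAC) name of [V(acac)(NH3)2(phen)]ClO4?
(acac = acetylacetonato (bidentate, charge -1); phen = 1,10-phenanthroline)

The 1 perchlorate counter-ion carries a total charge of -1, so each complex ion is 1+.
Ligand charges: 2×ammine (neutral), 1×acetylacetonato (-1 each), 1×1,10-phenanthroline (neutral); total -1. So V + (-1) = 1+, giving V = +2.
Ligands are named alphabetically: acetylacetonato before ammine before phenanthroline.

(acetylacetonato)diammine(1,10-phenanthroline)vanadium(II) perchlorate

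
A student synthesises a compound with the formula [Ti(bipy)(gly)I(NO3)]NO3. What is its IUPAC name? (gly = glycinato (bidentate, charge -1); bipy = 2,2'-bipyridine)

The 1 nitrate counter-ion carries a total charge of -1, so each complex ion is 1+.
Ligand charges: 1×iodo (-1 each), 1×glycinato (-1 each), 1×2,2'-bipyridine (neutral), 1×nitrato (-1 each); total -3. So Ti + (-3) = 1+, giving Ti = +4.
Ligands are named alphabetically: bipyridine before glycinato before iodo before nitrato.

(2,2'-bipyridine)(glycinato)iodonitratotitanium(IV) nitrate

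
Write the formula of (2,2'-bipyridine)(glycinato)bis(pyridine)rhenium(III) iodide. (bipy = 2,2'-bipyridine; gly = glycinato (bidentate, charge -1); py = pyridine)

[Re(bipy)(gly)(py)2]I2

Ligands: 1 2,2'-bipyridine (bipy, neutral), 1 glycinato (gly, -1), 2 pyridine (py, neutral). Ligand charge sum = -1.
With Re in oxidation state +3, the complex ion is [Re...]^2+.
Charge balance with iodide (-1) requires 1 complex ion per 2 iodide.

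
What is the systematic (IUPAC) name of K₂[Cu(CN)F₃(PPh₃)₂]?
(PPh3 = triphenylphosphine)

potassium cyanotrifluorobis(triphenylphosphine)cuprate(II)

The 2 potassium counter-ions carry a total charge of +2, so each complex ion is 2−.
Ligand charges: 1×cyano (-1 each), 2×triphenylphosphine (neutral), 3×fluoro (-1 each); total -4. So Cu + (-4) = 2−, giving Cu = +2.
Ligands are named alphabetically: cyano before fluoro before triphenylphosphine.
The complex ion is anionic, so copper takes the -ate form cuprate(II).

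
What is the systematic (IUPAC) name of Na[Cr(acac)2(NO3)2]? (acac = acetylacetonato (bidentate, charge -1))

sodium bis(acetylacetonato)dinitratochromate(III)

The 1 sodium counter-ion carries a total charge of +1, so each complex ion is 1−.
Ligand charges: 2×nitrato (-1 each), 2×acetylacetonato (-1 each); total -4. So Cr + (-4) = 1−, giving Cr = +3.
Ligands are named alphabetically: acetylacetonato before nitrato.
The complex ion is anionic, so chromium takes the -ate form chromate(III).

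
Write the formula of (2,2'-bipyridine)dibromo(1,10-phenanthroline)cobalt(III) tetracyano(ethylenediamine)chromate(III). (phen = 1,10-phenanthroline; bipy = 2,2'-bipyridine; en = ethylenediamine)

Cation [Co…]: ligand charges -2, Co(III) ⇒ ion charge 1+.
Anion [Cr…]: ligand charges -4, Cr(III) ⇒ ion charge 1−.
One 1+ cation balances one 1− anion.

[Co(bipy)Br2(phen)][Cr(CN)4(en)]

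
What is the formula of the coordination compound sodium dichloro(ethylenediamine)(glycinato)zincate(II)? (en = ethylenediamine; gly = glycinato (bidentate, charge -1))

Na[ZnCl2(en)(gly)]

Ligands: 2 chloro (Cl, -1), 1 ethylenediamine (en, neutral), 1 glycinato (gly, -1). Ligand charge sum = -3.
With Zn in oxidation state +2, the complex ion is [Zn...]^1−.
Charge balance with sodium (+1) requires 1 complex ion per 1 sodium.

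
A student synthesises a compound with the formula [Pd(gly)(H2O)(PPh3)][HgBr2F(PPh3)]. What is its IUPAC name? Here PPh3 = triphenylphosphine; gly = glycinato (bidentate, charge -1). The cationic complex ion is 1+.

aqua(glycinato)(triphenylphosphine)palladium(II) dibromofluoro(triphenylphosphine)mercurate(II)

The complex cation is given as 1+; its ligand charges sum to -1, so Pd = +2.
A 1:1 salt means the anion carries the equal and opposite charge, 1−.
Anion: ligand charges sum to -3; for the ion to be 1−, Hg = +2.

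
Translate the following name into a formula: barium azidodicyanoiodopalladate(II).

Ligands: 1 iodo (I, -1), 2 cyano (CN, -1), 1 azido (N3, -1). Ligand charge sum = -4.
Charge balance with barium (+2) requires 1 complex ion per 1 barium.

Ba[Pd(CN)2I(N3)]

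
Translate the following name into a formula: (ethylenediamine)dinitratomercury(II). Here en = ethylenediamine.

Ligands: 1 ethylenediamine (en, neutral), 2 nitrato (NO3, -1). Ligand charge sum = -2.
With Hg in oxidation state +2, the complex ion is [Hg...].

[Hg(en)(NO3)2]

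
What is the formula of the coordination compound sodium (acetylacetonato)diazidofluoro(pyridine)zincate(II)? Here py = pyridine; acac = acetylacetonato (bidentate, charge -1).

Na2[Zn(acac)F(N3)2(py)]

Ligands: 1 fluoro (F, -1), 1 pyridine (py, neutral), 1 acetylacetonato (acac, -1), 2 azido (N3, -1). Ligand charge sum = -4.
With Zn in oxidation state +2, the complex ion is [Zn...]^2−.
Charge balance with sodium (+1) requires 1 complex ion per 2 sodium.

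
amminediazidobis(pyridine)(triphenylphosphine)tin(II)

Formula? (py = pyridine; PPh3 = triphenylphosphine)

Ligands: 1 ammine (NH3, neutral), 2 pyridine (py, neutral), 2 azido (N3, -1), 1 triphenylphosphine (PPh3, neutral). Ligand charge sum = -2.
With Sn in oxidation state +2, the complex ion is [Sn...].

[Sn(N3)2(NH3)(PPh3)(py)2]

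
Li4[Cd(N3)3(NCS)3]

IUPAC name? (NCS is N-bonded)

lithium triazidotriisothiocyanatocadmate(II)

The 4 lithium counter-ions carry a total charge of +4, so each complex ion is 4−.
Ligand charges: 3×isothiocyanato (-1 each), 3×azido (-1 each); total -6. So Cd + (-6) = 4−, giving Cd = +2.
The complex ion is anionic, so cadmium takes the -ate form cadmate(II).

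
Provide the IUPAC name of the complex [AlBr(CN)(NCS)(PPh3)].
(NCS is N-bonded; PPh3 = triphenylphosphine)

bromocyanoisothiocyanato(triphenylphosphine)aluminium(III)

There is no counter-ion, so the complex is neutral overall.
Ligand charges: 1×cyano (-1 each), 1×bromo (-1 each), 1×isothiocyanato (-1 each), 1×triphenylphosphine (neutral); total -3. So Al + (-3) = 0, giving Al = +3.
Ligands are named alphabetically: bromo before cyano before isothiocyanato before triphenylphosphine.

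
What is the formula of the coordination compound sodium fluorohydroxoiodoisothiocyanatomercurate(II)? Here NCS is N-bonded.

Na2[HgFI(NCS)(OH)]

Ligands: 1 isothiocyanato (NCS, -1), 1 iodo (I, -1), 1 fluoro (F, -1), 1 hydroxo (OH, -1). Ligand charge sum = -4.
Charge balance with sodium (+1) requires 1 complex ion per 2 sodium.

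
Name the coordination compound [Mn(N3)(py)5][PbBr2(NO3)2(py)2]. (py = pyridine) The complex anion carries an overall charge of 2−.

azidopentakis(pyridine)manganese(III) dibromodinitratobis(pyridine)plumbate(II)

Both ions are complex: the cation is named first with the plain metal name, the anion second with the -ate form; each ion's ligands are alphabetised independently.
The complex anion is given as 2−; its ligand charges sum to -4, so Pb = +2.
A 1:1 salt means the cation carries the equal and opposite charge, 2+.
Cation: ligand charges sum to -1; for the ion to be 2+, Mn = +3.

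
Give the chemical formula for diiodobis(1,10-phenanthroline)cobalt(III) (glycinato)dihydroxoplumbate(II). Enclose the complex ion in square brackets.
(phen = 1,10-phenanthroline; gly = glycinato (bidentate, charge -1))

[CoI2(phen)2][Pb(gly)(OH)2]

Cation [Co…]: ligand charges -2, Co(III) ⇒ ion charge 1+.
Anion [Pb…]: ligand charges -3, Pb(II) ⇒ ion charge 1−.
One 1+ cation balances one 1− anion.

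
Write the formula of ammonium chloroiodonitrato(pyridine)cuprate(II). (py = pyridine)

NH4[CuClI(NO3)(py)]

Ligands: 1 iodo (I, -1), 1 nitrato (NO3, -1), 1 chloro (Cl, -1), 1 pyridine (py, neutral). Ligand charge sum = -3.
With Cu in oxidation state +2, the complex ion is [Cu...]^1−.
Charge balance with ammonium (+1) requires 1 complex ion per 1 ammonium.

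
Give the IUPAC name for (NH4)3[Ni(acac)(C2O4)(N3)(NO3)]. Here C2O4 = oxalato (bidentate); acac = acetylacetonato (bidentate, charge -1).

The 3 ammonium counter-ions carry a total charge of +3, so each complex ion is 3−.
Ligand charges: 1×oxalato (-2 each), 1×azido (-1 each), 1×nitrato (-1 each), 1×acetylacetonato (-1 each); total -5. So Ni + (-5) = 3−, giving Ni = +2.
Ligands are named alphabetically: acetylacetonato before azido before nitrato before oxalato.
The complex ion is anionic, so nickel takes the -ate form nickelate(II).

ammonium (acetylacetonato)azidonitratooxalatonickelate(II)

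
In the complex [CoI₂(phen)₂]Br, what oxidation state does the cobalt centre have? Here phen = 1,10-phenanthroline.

+3

1 bromide outside the brackets (-1 each) → the complex ion is 1+.
Ligand charges: 2×I = -2; 2×phen neutral; sum -2.
Co + (-2) = 1+ ⇒ Co is +3.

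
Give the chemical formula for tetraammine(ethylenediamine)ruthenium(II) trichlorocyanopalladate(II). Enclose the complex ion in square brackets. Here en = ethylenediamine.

Cation [Ru…]: ligand charges 0, Ru(II) ⇒ ion charge 2+.
Anion [Pd…]: ligand charges -4, Pd(II) ⇒ ion charge 2−.
One 2+ cation balances one 2− anion.

[Ru(en)(NH3)4][PdCl3(CN)]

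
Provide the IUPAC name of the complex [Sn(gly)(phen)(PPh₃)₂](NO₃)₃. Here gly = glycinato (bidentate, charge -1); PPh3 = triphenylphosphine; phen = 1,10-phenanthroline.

The 3 nitrate counter-ions carry a total charge of -3, so each complex ion is 3+.
Ligand charges: 1×glycinato (-1 each), 2×triphenylphosphine (neutral), 1×1,10-phenanthroline (neutral); total -1. So Sn + (-1) = 3+, giving Sn = +4.
Ligands are named alphabetically: glycinato before phenanthroline before triphenylphosphine.

(glycinato)(1,10-phenanthroline)bis(triphenylphosphine)tin(IV) nitrate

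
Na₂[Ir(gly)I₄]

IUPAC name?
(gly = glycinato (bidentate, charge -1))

sodium (glycinato)tetraiodoiridate(III)

The 2 sodium counter-ions carry a total charge of +2, so each complex ion is 2−.
Ligand charges: 4×iodo (-1 each), 1×glycinato (-1 each); total -5. So Ir + (-5) = 2−, giving Ir = +3.
The complex ion is anionic, so iridium takes the -ate form iridate(III).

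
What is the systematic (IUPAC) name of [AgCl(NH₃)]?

There is no counter-ion, so the complex is neutral overall.
Ligand charges: 1×ammine (neutral), 1×chloro (-1 each); total -1. So Ag + (-1) = 0, giving Ag = +1.
Ligands are named alphabetically: ammine before chloro.

amminechlorosilver(I)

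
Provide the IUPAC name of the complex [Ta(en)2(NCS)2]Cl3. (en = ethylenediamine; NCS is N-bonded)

The 3 chloride counter-ions carry a total charge of -3, so each complex ion is 3+.
Ligand charges: 2×ethylenediamine (neutral), 2×isothiocyanato (-1 each); total -2. So Ta + (-2) = 3+, giving Ta = +5.
Ligands are named alphabetically: ethylenediamine before isothiocyanato.

bis(ethylenediamine)diisothiocyanatotantalum(V) chloride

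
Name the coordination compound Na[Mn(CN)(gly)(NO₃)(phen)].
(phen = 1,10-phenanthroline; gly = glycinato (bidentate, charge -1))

The 1 sodium counter-ion carries a total charge of +1, so each complex ion is 1−.
Ligand charges: 1×nitrato (-1 each), 1×1,10-phenanthroline (neutral), 1×glycinato (-1 each), 1×cyano (-1 each); total -3. So Mn + (-3) = 1−, giving Mn = +2.
Ligands are named alphabetically: cyano before glycinato before nitrato before phenanthroline.
The complex ion is anionic, so manganese takes the -ate form manganate(II).

sodium cyano(glycinato)nitrato(1,10-phenanthroline)manganate(II)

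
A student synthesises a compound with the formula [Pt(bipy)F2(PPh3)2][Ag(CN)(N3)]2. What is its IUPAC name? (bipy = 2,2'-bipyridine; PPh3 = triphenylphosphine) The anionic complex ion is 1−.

The complex anion is given as 1−; its ligand charges sum to -2, so Ag = +1.
With 2 anions per cation, the cation must be 2×1 = 2+.
Cation: ligand charges sum to -2; for the ion to be 2+, Pt = +4.

(2,2'-bipyridine)difluorobis(triphenylphosphine)platinum(IV) azidocyanoargentate(I)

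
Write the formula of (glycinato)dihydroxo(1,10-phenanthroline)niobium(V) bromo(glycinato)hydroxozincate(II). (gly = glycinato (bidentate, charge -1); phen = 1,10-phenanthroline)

[Nb(gly)(OH)2(phen)][ZnBr(gly)(OH)]2

Cation [Nb…]: ligand charges -3, Nb(V) ⇒ ion charge 2+.
Anion [Zn…]: ligand charges -3, Zn(II) ⇒ ion charge 1−.
One 2+ cation requires 2 of the 1− anion.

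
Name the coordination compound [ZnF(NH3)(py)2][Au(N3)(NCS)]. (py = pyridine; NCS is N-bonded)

Both ions are complex: the cation is named first with the plain metal name, the anion second with the -ate form; each ion's ligands are alphabetised independently.
Zinc is always +2 in its complexes; the cation's ligand charges sum to -1, so the complex cation is 1+.
A 1:1 salt means the anion carries the equal and opposite charge, 1−.
Anion: ligand charges sum to -2; for the ion to be 1−, Au = +1.

amminefluorobis(pyridine)zinc(II) azidoisothiocyanatoaurate(I)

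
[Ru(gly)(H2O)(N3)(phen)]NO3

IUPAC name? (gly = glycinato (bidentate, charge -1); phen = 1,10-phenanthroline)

The 1 nitrate counter-ion carries a total charge of -1, so each complex ion is 1+.
Ligand charges: 1×aqua (neutral), 1×glycinato (-1 each), 1×1,10-phenanthroline (neutral), 1×azido (-1 each); total -2. So Ru + (-2) = 1+, giving Ru = +3.
Ligands are named alphabetically: aqua before azido before glycinato before phenanthroline.

aquaazido(glycinato)(1,10-phenanthroline)ruthenium(III) nitrate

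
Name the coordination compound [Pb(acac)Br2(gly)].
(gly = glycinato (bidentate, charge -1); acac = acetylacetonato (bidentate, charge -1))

There is no counter-ion, so the complex is neutral overall.
Ligand charges: 1×glycinato (-1 each), 1×acetylacetonato (-1 each), 2×bromo (-1 each); total -4. So Pb + (-4) = 0, giving Pb = +4.
Ligands are named alphabetically: acetylacetonato before bromo before glycinato.

(acetylacetonato)dibromo(glycinato)lead(IV)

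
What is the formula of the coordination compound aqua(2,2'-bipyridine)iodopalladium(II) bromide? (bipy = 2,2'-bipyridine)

[Pd(bipy)(H2O)I]Br

Ligands: 1 iodo (I, -1), 1 2,2'-bipyridine (bipy, neutral), 1 aqua (H2O, neutral). Ligand charge sum = -1.
With Pd in oxidation state +2, the complex ion is [Pd...]^1+.
Charge balance with bromide (-1) requires 1 complex ion per 1 bromide.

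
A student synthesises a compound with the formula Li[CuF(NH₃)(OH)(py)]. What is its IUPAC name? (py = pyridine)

lithium amminefluorohydroxo(pyridine)cuprate(I)

The 1 lithium counter-ion carries a total charge of +1, so each complex ion is 1−.
Ligand charges: 1×hydroxo (-1 each), 1×ammine (neutral), 1×pyridine (neutral), 1×fluoro (-1 each); total -2. So Cu + (-2) = 1−, giving Cu = +1.
Ligands are named alphabetically: ammine before fluoro before hydroxo before pyridine.
The complex ion is anionic, so copper takes the -ate form cuprate(I).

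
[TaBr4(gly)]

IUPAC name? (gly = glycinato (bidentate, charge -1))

There is no counter-ion, so the complex is neutral overall.
Ligand charges: 4×bromo (-1 each), 1×glycinato (-1 each); total -5. So Ta + (-5) = 0, giving Ta = +5.
Ligands are named alphabetically: bromo before glycinato.

tetrabromo(glycinato)tantalum(V)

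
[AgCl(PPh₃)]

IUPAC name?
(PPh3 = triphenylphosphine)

There is no counter-ion, so the complex is neutral overall.
Ligand charges: 1×chloro (-1 each), 1×triphenylphosphine (neutral); total -1. So Ag + (-1) = 0, giving Ag = +1.
Ligands are named alphabetically: chloro before triphenylphosphine.

chloro(triphenylphosphine)silver(I)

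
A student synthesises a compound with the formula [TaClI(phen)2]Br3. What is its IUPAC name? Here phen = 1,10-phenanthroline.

chloroiodobis(1,10-phenanthroline)tantalum(V) bromide

The 3 bromide counter-ions carry a total charge of -3, so each complex ion is 3+.
Ligand charges: 1×iodo (-1 each), 1×chloro (-1 each), 2×1,10-phenanthroline (neutral); total -2. So Ta + (-2) = 3+, giving Ta = +5.
Ligands are named alphabetically: chloro before iodo before phenanthroline.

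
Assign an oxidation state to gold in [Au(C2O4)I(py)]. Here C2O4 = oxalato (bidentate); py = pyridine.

No counter-ion: the bracketed complex is neutral.
Ligand charges: 1×C2O4 = -2; 1×I = -1; 1×py neutral; sum -3.
Au + (-3) = 0 ⇒ Au is +3.

+3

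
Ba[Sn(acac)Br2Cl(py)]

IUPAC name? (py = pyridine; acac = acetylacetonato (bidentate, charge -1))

The 1 barium counter-ion carries a total charge of +2, so each complex ion is 2−.
Ligand charges: 1×pyridine (neutral), 1×acetylacetonato (-1 each), 2×bromo (-1 each), 1×chloro (-1 each); total -4. So Sn + (-4) = 2−, giving Sn = +2.
Ligands are named alphabetically: acetylacetonato before bromo before chloro before pyridine.
The complex ion is anionic, so tin takes the -ate form stannate(II).

barium (acetylacetonato)dibromochloro(pyridine)stannate(II)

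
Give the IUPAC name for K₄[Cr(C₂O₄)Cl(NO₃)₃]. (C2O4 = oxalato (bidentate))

The 4 potassium counter-ions carry a total charge of +4, so each complex ion is 4−.
Ligand charges: 1×chloro (-1 each), 1×oxalato (-2 each), 3×nitrato (-1 each); total -6. So Cr + (-6) = 4−, giving Cr = +2.
Ligands are named alphabetically: chloro before nitrato before oxalato.
The complex ion is anionic, so chromium takes the -ate form chromate(II).

potassium chlorotrinitratooxalatochromate(II)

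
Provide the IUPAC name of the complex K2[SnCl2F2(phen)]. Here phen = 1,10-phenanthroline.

The 2 potassium counter-ions carry a total charge of +2, so each complex ion is 2−.
Ligand charges: 2×chloro (-1 each), 1×1,10-phenanthroline (neutral), 2×fluoro (-1 each); total -4. So Sn + (-4) = 2−, giving Sn = +2.
Ligands are named alphabetically: chloro before fluoro before phenanthroline.
The complex ion is anionic, so tin takes the -ate form stannate(II).

potassium dichlorodifluoro(1,10-phenanthroline)stannate(II)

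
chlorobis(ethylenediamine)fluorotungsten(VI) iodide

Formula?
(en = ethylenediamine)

[WCl(en)2F]I4

Ligands: 2 ethylenediamine (en, neutral), 1 fluoro (F, -1), 1 chloro (Cl, -1). Ligand charge sum = -2.
Charge balance with iodide (-1) requires 1 complex ion per 4 iodide.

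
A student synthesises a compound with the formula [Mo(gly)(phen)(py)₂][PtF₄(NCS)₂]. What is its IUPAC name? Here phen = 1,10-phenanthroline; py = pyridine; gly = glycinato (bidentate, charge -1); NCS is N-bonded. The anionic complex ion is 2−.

Both ions are complex: the cation is named first with the plain metal name, the anion second with the -ate form; each ion's ligands are alphabetised independently.
The complex anion is given as 2−; its ligand charges sum to -6, so Pt = +4.
A 1:1 salt means the cation carries the equal and opposite charge, 2+.
Cation: ligand charges sum to -1; for the ion to be 2+, Mo = +3.

(glycinato)(1,10-phenanthroline)bis(pyridine)molybdenum(III) tetrafluorodiisothiocyanatoplatinate(IV)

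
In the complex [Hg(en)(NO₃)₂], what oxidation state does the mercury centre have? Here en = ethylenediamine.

No counter-ion: the bracketed complex is neutral.
Ligand charges: 2×NO3 = -2; 1×en neutral; sum -2.
Hg + (-2) = 0 ⇒ Hg is +2.

+2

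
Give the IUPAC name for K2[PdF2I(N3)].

The 2 potassium counter-ions carry a total charge of +2, so each complex ion is 2−.
Ligand charges: 1×iodo (-1 each), 2×fluoro (-1 each), 1×azido (-1 each); total -4. So Pd + (-4) = 2−, giving Pd = +2.
Ligands are named alphabetically: azido before fluoro before iodo.
The complex ion is anionic, so palladium takes the -ate form palladate(II).

potassium azidodifluoroiodopalladate(II)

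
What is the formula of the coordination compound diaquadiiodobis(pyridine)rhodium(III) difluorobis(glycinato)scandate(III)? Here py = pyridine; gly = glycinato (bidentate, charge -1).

Cation [Rh…]: ligand charges -2, Rh(III) ⇒ ion charge 1+.
Anion [Sc…]: ligand charges -4, Sc(III) ⇒ ion charge 1−.

[Rh(H2O)2I2(py)2][ScF2(gly)2]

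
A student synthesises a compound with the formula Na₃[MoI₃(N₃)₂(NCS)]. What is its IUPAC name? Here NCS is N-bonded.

The 3 sodium counter-ions carry a total charge of +3, so each complex ion is 3−.
Ligand charges: 3×iodo (-1 each), 2×azido (-1 each), 1×isothiocyanato (-1 each); total -6. So Mo + (-6) = 3−, giving Mo = +3.
The complex ion is anionic, so molybdenum takes the -ate form molybdate(III).

sodium diazidotriiodoisothiocyanatomolybdate(III)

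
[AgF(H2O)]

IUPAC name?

aquafluorosilver(I)

There is no counter-ion, so the complex is neutral overall.
Ligand charges: 1×fluoro (-1 each), 1×aqua (neutral); total -1. So Ag + (-1) = 0, giving Ag = +1.
Ligands are named alphabetically: aqua before fluoro.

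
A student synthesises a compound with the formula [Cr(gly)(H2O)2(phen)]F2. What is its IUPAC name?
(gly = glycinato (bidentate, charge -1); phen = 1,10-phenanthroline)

diaqua(glycinato)(1,10-phenanthroline)chromium(III) fluoride

The 2 fluoride counter-ions carry a total charge of -2, so each complex ion is 2+.
Ligand charges: 2×aqua (neutral), 1×glycinato (-1 each), 1×1,10-phenanthroline (neutral); total -1. So Cr + (-1) = 2+, giving Cr = +3.
Ligands are named alphabetically: aqua before glycinato before phenanthroline.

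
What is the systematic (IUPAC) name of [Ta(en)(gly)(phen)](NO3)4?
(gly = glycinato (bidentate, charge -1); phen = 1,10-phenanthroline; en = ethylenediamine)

(ethylenediamine)(glycinato)(1,10-phenanthroline)tantalum(V) nitrate

The 4 nitrate counter-ions carry a total charge of -4, so each complex ion is 4+.
Ligand charges: 1×glycinato (-1 each), 1×1,10-phenanthroline (neutral), 1×ethylenediamine (neutral); total -1. So Ta + (-1) = 4+, giving Ta = +5.
Ligands are named alphabetically: ethylenediamine before glycinato before phenanthroline.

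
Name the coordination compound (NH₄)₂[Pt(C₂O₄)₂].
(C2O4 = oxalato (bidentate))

ammonium dioxalatoplatinate(II)

The 2 ammonium counter-ions carry a total charge of +2, so each complex ion is 2−.
Ligand charges: 2×oxalato (-2 each); total -4. So Pt + (-4) = 2−, giving Pt = +2.
The complex ion is anionic, so platinum takes the -ate form platinate(II).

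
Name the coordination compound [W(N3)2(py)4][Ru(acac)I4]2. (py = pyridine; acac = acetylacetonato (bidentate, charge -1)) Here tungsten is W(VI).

Both ions are complex: the cation is named first with the plain metal name, the anion second with the -ate form; each ion's ligands are alphabetised independently.
W is given as +6; the cation's ligand charges sum to -2, so the complex cation is 4+.
With 2 anions per cation, each anion must be 4/2 = 2−.
Anion: ligand charges sum to -5; for the ion to be 2−, Ru = +3.

diazidotetrakis(pyridine)tungsten(VI) (acetylacetonato)tetraiodoruthenate(III)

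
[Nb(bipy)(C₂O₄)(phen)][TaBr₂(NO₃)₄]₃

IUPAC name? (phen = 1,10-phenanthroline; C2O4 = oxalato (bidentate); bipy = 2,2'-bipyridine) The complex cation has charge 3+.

(2,2'-bipyridine)oxalato(1,10-phenanthroline)niobium(V) dibromotetranitratotantalate(V)

Both ions are complex: the cation is named first with the plain metal name, the anion second with the -ate form; each ion's ligands are alphabetised independently.
The complex cation is given as 3+; its ligand charges sum to -2, so Nb = +5.
With 3 anions per cation, each anion must be 3/3 = 1−.
Anion: ligand charges sum to -6; for the ion to be 1−, Ta = +5.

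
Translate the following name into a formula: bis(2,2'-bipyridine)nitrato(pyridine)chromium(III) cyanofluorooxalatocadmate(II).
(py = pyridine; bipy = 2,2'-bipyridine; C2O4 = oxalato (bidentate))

[Cr(bipy)2(NO3)(py)][Cd(C2O4)(CN)F]

Cation [Cr…]: ligand charges -1, Cr(III) ⇒ ion charge 2+.
Anion [Cd…]: ligand charges -4, Cd(II) ⇒ ion charge 2−.
One 2+ cation balances one 2− anion.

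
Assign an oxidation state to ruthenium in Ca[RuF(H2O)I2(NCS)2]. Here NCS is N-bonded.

+3

1 calcium outside the brackets (+2 each) → the complex ion is 2−.
Ligand charges: 1×H2O neutral; 1×F = -1; 2×I = -2; 2×NCS = -2; sum -5.
Ru + (-5) = 2− ⇒ Ru is +3.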